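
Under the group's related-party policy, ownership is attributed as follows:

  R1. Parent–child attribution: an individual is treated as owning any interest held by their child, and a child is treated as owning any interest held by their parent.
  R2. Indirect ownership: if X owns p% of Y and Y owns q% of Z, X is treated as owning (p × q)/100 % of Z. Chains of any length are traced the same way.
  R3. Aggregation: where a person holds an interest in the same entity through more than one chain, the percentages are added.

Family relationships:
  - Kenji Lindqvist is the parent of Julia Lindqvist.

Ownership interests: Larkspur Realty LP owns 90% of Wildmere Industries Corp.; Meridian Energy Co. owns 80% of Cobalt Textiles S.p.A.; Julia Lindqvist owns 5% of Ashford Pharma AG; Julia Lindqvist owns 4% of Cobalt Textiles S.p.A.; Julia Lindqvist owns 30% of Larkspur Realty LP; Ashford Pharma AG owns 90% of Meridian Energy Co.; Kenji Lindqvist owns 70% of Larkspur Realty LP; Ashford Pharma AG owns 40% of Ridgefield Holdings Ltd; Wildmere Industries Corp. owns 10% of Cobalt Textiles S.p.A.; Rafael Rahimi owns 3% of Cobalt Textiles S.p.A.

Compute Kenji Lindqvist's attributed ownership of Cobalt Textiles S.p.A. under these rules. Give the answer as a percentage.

16.6%

By parent–child attribution (R1), Kenji Lindqvist is treated as also owning Julia Lindqvist's interest in Larkspur Realty LP, giving 70% + 30% = 100%.
By parent–child attribution (R1), Kenji Lindqvist is treated as owning Julia Lindqvist's 5% interest in Ashford Pharma AG.
By parent–child attribution (R1), Kenji Lindqvist is treated as owning Julia Lindqvist's 4% interest in Cobalt Textiles S.p.A.
Chain via Larkspur Realty LP → Wildmere Industries Corp. (R2): 100% × 90% × 10% = 9% of Cobalt Textiles S.p.A.
Chain via Ashford Pharma AG → Meridian Energy Co. (R2): 5% × 90% × 80% = 3.6% of Cobalt Textiles S.p.A.
Direct interest in Cobalt Textiles S.p.A: 4%.
Aggregating (R3): 9% + 3.6% + 4% = 16.6%.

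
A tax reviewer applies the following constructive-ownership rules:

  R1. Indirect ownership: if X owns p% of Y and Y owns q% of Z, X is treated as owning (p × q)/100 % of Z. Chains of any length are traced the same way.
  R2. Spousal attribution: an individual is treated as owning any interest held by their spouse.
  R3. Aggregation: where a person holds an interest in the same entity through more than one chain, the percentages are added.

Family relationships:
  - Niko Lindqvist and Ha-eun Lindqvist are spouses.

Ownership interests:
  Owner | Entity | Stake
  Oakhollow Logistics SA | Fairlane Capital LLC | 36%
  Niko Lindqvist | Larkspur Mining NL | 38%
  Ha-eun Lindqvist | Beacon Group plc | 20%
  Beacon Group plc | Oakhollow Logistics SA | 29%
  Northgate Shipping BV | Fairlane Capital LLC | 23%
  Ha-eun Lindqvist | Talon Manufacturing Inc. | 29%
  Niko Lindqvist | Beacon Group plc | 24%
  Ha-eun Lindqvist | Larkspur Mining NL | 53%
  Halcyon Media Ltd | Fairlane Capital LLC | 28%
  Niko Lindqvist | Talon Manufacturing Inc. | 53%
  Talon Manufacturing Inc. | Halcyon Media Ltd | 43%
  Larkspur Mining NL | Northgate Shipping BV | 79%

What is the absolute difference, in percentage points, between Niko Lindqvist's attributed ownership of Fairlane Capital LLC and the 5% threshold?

By spousal attribution (R2), Niko Lindqvist is treated as also owning Ha-eun Lindqvist's interest in Larkspur Mining NL, giving 38% + 53% = 91%.
By spousal attribution (R2), Niko Lindqvist is treated as also owning Ha-eun Lindqvist's interest in Talon Manufacturing Inc, giving 53% + 29% = 82%.
By spousal attribution (R2), Niko Lindqvist is treated as also owning Ha-eun Lindqvist's interest in Beacon Group plc, giving 24% + 20% = 44%.
Chain via Larkspur Mining NL → Northgate Shipping BV (R1): 91% × 79% × 23% = 16.5347% of Fairlane Capital LLC.
Chain via Talon Manufacturing Inc. → Halcyon Media Ltd (R1): 82% × 43% × 28% = 9.8728% of Fairlane Capital LLC.
Chain via Beacon Group plc → Oakhollow Logistics SA (R1): 44% × 29% × 36% = 4.5936% of Fairlane Capital LLC.
Aggregating (R3): 16.5347% + 9.8728% + 4.5936% = 31.0011%.
31.0011% exceeds the 5% threshold by 26.0011 percentage points.

26.0011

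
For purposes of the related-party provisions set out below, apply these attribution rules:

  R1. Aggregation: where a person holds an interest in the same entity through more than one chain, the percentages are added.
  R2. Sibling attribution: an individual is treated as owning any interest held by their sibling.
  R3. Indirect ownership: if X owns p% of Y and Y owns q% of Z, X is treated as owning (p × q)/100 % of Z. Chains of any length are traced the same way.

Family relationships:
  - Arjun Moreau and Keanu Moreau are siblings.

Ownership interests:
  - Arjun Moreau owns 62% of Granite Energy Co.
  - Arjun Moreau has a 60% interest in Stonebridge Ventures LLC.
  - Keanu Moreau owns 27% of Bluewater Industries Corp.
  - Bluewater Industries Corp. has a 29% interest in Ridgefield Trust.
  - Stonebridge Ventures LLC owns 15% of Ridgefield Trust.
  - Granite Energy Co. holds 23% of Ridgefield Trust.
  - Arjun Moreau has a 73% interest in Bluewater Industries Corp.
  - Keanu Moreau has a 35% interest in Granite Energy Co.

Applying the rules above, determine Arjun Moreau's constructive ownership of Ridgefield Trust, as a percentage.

60.31%

By sibling attribution (R2), Arjun Moreau is treated as also owning Keanu Moreau's interest in Bluewater Industries Corp, giving 73% + 27% = 100%.
By sibling attribution (R2), Arjun Moreau is treated as also owning Keanu Moreau's interest in Granite Energy Co, giving 62% + 35% = 97%.
Chain via Bluewater Industries Corp. (R3): 100% × 29% = 29% of Ridgefield Trust.
Chain via Granite Energy Co. (R3): 97% × 23% = 22.31% of Ridgefield Trust.
Chain via Stonebridge Ventures LLC (R3): 60% × 15% = 9% of Ridgefield Trust.
Aggregating (R1): 29% + 22.31% + 9% = 60.31%.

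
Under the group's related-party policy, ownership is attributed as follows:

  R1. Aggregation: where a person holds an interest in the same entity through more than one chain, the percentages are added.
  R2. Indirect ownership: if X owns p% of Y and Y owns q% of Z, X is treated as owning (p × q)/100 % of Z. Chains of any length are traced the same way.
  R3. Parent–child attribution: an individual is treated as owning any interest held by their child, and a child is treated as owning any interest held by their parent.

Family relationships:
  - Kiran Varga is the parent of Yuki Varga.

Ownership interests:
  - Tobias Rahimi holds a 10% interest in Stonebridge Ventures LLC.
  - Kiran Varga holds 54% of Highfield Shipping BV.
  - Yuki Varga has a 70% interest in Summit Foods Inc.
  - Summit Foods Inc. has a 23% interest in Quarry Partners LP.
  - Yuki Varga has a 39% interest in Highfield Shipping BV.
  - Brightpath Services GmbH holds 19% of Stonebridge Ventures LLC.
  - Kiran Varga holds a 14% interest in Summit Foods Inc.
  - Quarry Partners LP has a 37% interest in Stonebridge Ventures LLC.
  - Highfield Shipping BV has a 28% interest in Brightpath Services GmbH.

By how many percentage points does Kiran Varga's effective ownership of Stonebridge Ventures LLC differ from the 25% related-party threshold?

By parent–child attribution (R3), Kiran Varga is treated as also owning Yuki Varga's interest in Summit Foods Inc, giving 14% + 70% = 84%.
By parent–child attribution (R3), Kiran Varga is treated as also owning Yuki Varga's interest in Highfield Shipping BV, giving 54% + 39% = 93%.
Chain via Summit Foods Inc. → Quarry Partners LP (R2): 84% × 23% × 37% = 7.1484% of Stonebridge Ventures LLC.
Chain via Highfield Shipping BV → Brightpath Services GmbH (R2): 93% × 28% × 19% = 4.9476% of Stonebridge Ventures LLC.
Aggregating (R1): 7.1484% + 4.9476% = 12.096%.
12.096% falls short of the 25% threshold by 12.904 percentage points.

12.904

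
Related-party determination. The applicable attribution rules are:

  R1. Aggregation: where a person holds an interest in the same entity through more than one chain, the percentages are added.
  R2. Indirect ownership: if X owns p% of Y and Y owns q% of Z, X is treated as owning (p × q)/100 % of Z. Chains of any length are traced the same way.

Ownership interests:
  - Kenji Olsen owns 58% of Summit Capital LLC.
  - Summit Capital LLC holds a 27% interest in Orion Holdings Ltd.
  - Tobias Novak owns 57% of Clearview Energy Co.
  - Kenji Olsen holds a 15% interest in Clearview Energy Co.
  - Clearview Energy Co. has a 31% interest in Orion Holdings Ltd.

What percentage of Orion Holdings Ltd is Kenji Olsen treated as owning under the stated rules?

20.31%

Chain via Clearview Energy Co. (R2): 15% × 31% = 4.65% of Orion Holdings Ltd.
Chain via Summit Capital LLC (R2): 58% × 27% = 15.66% of Orion Holdings Ltd.
Aggregating (R1): 4.65% + 15.66% = 20.31%.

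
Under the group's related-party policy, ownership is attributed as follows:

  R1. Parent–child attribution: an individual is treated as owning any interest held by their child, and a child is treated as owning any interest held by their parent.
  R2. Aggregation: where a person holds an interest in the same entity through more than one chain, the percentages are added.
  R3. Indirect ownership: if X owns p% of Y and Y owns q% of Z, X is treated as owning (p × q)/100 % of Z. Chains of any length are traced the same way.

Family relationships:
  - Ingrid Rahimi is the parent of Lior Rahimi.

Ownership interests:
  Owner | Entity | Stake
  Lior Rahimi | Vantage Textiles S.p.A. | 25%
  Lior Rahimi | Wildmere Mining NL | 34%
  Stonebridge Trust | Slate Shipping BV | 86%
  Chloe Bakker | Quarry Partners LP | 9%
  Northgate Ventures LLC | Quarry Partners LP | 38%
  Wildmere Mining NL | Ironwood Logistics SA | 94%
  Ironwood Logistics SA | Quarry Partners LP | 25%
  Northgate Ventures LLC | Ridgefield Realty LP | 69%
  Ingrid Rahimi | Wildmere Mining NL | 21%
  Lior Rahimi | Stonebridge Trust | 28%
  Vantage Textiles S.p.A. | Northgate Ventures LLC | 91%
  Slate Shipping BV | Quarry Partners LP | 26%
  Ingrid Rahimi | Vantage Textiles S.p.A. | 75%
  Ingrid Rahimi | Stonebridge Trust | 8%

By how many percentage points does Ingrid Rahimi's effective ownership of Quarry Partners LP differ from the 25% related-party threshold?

30.5546

By parent–child attribution (R1), Ingrid Rahimi is treated as also owning Lior Rahimi's interest in Stonebridge Trust, giving 8% + 28% = 36%.
By parent–child attribution (R1), Ingrid Rahimi is treated as also owning Lior Rahimi's interest in Wildmere Mining NL, giving 21% + 34% = 55%.
By parent–child attribution (R1), Ingrid Rahimi is treated as also owning Lior Rahimi's interest in Vantage Textiles S.p.A, giving 75% + 25% = 100%.
Chain via Stonebridge Trust → Slate Shipping BV (R3): 36% × 86% × 26% = 8.0496% of Quarry Partners LP.
Chain via Wildmere Mining NL → Ironwood Logistics SA (R3): 55% × 94% × 25% = 12.925% of Quarry Partners LP.
Chain via Vantage Textiles S.p.A. → Northgate Ventures LLC (R3): 100% × 91% × 38% = 34.58% of Quarry Partners LP.
Aggregating (R2): 8.0496% + 12.925% + 34.58% = 55.5546%.
55.5546% exceeds the 25% threshold by 30.5546 percentage points.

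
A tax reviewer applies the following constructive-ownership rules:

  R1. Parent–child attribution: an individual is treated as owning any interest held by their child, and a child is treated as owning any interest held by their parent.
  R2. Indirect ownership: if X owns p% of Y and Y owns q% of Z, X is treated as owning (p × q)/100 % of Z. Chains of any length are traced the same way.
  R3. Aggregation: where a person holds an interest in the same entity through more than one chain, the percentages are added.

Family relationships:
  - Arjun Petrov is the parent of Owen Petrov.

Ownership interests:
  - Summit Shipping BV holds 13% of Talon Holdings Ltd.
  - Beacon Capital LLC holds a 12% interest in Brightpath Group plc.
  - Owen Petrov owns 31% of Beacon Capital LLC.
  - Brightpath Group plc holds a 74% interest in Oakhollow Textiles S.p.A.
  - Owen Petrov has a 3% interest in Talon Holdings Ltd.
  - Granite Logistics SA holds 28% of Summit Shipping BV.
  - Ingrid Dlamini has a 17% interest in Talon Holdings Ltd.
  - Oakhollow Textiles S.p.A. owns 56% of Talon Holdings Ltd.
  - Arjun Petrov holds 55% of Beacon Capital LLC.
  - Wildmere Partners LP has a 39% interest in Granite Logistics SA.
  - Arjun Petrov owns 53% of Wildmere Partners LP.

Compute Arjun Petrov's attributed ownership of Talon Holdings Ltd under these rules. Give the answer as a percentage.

8.028996%

By parent–child attribution (R1), Arjun Petrov is treated as also owning Owen Petrov's interest in Beacon Capital LLC, giving 55% + 31% = 86%.
By parent–child attribution (R1), Arjun Petrov is treated as owning Owen Petrov's 3% interest in Talon Holdings Ltd.
Chain via Wildmere Partners LP → Granite Logistics SA → Summit Shipping BV (R2): 53% × 39% × 28% × 13% = 0.752388% of Talon Holdings Ltd.
Chain via Beacon Capital LLC → Brightpath Group plc → Oakhollow Textiles S.p.A. (R2): 86% × 12% × 74% × 56% = 4.276608% of Talon Holdings Ltd.
Direct interest in Talon Holdings Ltd: 3%.
Aggregating (R3): 0.752388% + 4.276608% + 3% = 8.028996%.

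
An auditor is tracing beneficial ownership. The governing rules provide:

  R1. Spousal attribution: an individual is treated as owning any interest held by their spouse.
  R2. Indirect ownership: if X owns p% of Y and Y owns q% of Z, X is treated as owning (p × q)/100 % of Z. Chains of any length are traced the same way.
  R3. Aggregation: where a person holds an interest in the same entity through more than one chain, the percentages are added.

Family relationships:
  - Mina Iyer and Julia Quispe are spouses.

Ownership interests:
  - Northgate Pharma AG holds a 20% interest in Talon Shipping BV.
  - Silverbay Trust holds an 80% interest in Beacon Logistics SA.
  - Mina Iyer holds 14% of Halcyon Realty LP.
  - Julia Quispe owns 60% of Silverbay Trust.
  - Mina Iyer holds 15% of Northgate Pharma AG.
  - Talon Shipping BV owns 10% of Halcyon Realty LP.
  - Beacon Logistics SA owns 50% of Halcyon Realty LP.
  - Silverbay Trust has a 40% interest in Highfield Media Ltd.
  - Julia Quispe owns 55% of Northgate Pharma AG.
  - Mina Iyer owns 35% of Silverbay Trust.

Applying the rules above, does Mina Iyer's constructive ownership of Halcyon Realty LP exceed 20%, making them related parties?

Yes

By spousal attribution (R1), Mina Iyer is treated as also owning Julia Quispe's interest in Northgate Pharma AG, giving 15% + 55% = 70%.
By spousal attribution (R1), Mina Iyer is treated as also owning Julia Quispe's interest in Silverbay Trust, giving 35% + 60% = 95%.
Chain via Northgate Pharma AG → Talon Shipping BV (R2): 70% × 20% × 10% = 1.4% of Halcyon Realty LP.
Chain via Silverbay Trust → Beacon Logistics SA (R2): 95% × 80% × 50% = 38% of Halcyon Realty LP.
Direct interest in Halcyon Realty LP: 14%.
Aggregating (R3): 1.4% + 38% + 14% = 53.4%.
53.4% exceeds the 20% threshold, so Mina is a related party to Halcyon Realty LP.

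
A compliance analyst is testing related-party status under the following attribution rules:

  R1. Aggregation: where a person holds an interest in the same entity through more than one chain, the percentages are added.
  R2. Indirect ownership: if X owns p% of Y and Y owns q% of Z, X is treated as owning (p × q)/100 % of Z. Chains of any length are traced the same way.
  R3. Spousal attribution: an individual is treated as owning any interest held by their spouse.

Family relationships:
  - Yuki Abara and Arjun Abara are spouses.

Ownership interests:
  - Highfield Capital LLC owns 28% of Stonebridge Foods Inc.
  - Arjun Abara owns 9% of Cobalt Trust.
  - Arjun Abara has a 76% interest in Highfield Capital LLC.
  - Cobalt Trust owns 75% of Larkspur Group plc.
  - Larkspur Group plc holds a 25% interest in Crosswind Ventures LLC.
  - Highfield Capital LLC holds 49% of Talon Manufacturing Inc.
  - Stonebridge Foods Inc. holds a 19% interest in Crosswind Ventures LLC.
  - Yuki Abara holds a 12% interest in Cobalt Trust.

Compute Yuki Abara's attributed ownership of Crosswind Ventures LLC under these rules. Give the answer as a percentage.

By spousal attribution (R3), Yuki Abara is treated as also owning Arjun Abara's interest in Cobalt Trust, giving 12% + 9% = 21%.
By spousal attribution (R3), Yuki Abara is treated as owning Arjun Abara's 76% interest in Highfield Capital LLC.
Chain via Cobalt Trust → Larkspur Group plc (R2): 21% × 75% × 25% = 3.9375% of Crosswind Ventures LLC.
Chain via Highfield Capital LLC → Stonebridge Foods Inc. (R2): 76% × 28% × 19% = 4.0432% of Crosswind Ventures LLC.
Aggregating (R1): 3.9375% + 4.0432% = 7.9807%.

7.9807%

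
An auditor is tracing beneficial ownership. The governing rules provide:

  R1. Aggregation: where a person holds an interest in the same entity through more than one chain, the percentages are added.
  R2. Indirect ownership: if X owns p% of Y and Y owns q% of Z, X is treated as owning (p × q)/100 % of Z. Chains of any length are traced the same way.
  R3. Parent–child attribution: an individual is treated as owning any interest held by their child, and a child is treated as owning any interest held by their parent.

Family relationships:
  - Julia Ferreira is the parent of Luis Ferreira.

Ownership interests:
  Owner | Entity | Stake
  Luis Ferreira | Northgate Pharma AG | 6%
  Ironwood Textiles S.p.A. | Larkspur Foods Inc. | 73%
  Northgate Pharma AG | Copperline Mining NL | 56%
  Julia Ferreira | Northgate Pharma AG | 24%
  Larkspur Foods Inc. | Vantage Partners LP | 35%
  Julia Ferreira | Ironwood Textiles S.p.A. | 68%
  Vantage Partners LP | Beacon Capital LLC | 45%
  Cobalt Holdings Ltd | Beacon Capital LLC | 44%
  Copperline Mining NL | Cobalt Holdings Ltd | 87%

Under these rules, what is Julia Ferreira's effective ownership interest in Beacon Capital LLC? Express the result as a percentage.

14.24934%

By parent–child attribution (R3), Julia Ferreira is treated as also owning Luis Ferreira's interest in Northgate Pharma AG, giving 24% + 6% = 30%.
Chain via Ironwood Textiles S.p.A. → Larkspur Foods Inc. → Vantage Partners LP (R2): 68% × 73% × 35% × 45% = 7.8183% of Beacon Capital LLC.
Chain via Northgate Pharma AG → Copperline Mining NL → Cobalt Holdings Ltd (R2): 30% × 56% × 87% × 44% = 6.43104% of Beacon Capital LLC.
Aggregating (R1): 7.8183% + 6.43104% = 14.24934%.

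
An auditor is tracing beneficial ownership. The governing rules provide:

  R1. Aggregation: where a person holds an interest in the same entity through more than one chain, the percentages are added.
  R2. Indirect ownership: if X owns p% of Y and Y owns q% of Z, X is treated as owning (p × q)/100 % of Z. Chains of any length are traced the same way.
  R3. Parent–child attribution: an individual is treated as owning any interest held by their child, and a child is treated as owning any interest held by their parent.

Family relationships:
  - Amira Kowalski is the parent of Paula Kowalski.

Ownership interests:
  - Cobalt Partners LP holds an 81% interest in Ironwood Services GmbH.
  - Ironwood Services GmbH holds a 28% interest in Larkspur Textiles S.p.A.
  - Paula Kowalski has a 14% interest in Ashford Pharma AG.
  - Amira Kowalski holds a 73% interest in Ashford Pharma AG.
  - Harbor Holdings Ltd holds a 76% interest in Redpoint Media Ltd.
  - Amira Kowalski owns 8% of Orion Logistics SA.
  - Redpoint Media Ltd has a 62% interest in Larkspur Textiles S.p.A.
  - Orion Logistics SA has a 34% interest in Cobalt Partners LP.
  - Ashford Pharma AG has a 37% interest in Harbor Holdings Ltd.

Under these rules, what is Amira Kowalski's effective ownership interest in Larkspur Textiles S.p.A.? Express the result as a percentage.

15.784824%

By parent–child attribution (R3), Amira Kowalski is treated as also owning Paula Kowalski's interest in Ashford Pharma AG, giving 73% + 14% = 87%.
Chain via Orion Logistics SA → Cobalt Partners LP → Ironwood Services GmbH (R2): 8% × 34% × 81% × 28% = 0.616896% of Larkspur Textiles S.p.A.
Chain via Ashford Pharma AG → Harbor Holdings Ltd → Redpoint Media Ltd (R2): 87% × 37% × 76% × 62% = 15.167928% of Larkspur Textiles S.p.A.
Aggregating (R1): 0.616896% + 15.167928% = 15.784824%.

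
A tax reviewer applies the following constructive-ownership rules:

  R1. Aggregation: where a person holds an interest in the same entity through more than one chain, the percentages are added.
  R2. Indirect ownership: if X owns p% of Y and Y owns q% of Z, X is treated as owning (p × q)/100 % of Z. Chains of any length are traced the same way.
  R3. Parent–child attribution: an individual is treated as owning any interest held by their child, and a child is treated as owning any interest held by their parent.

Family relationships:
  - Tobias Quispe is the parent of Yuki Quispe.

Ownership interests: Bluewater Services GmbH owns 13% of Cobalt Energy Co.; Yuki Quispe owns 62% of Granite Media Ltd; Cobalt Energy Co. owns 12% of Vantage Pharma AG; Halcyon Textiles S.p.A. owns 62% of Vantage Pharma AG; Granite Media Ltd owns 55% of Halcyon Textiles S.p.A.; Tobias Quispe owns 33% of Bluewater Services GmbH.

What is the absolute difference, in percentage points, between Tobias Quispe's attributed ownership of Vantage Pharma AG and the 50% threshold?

By parent–child attribution (R3), Tobias Quispe is treated as owning Yuki Quispe's 62% interest in Granite Media Ltd.
Chain via Bluewater Services GmbH → Cobalt Energy Co. (R2): 33% × 13% × 12% = 0.5148% of Vantage Pharma AG.
Chain via Granite Media Ltd → Halcyon Textiles S.p.A. (R2): 62% × 55% × 62% = 21.142% of Vantage Pharma AG.
Aggregating (R1): 0.5148% + 21.142% = 21.6568%.
21.6568% falls short of the 50% threshold by 28.3432 percentage points.

28.3432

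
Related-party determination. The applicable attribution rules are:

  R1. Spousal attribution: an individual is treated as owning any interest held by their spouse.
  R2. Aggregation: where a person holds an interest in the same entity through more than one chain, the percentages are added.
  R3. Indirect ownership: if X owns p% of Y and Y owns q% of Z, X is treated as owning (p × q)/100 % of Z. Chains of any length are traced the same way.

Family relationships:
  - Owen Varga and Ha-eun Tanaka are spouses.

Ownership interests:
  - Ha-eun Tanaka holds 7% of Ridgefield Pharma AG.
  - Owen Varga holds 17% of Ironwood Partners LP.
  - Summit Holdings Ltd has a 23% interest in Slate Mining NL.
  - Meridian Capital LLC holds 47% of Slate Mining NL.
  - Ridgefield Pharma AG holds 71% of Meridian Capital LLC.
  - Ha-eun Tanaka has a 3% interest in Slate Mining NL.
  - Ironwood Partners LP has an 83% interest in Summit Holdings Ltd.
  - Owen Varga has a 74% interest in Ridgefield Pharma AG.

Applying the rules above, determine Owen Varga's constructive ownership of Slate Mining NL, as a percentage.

33.275%

By spousal attribution (R1), Owen Varga is treated as also owning Ha-eun Tanaka's interest in Ridgefield Pharma AG, giving 74% + 7% = 81%.
By spousal attribution (R1), Owen Varga is treated as owning Ha-eun Tanaka's 3% interest in Slate Mining NL.
Chain via Ironwood Partners LP → Summit Holdings Ltd (R3): 17% × 83% × 23% = 3.2453% of Slate Mining NL.
Chain via Ridgefield Pharma AG → Meridian Capital LLC (R3): 81% × 71% × 47% = 27.0297% of Slate Mining NL.
Direct interest in Slate Mining NL: 3%.
Aggregating (R2): 3.2453% + 27.0297% + 3% = 33.275%.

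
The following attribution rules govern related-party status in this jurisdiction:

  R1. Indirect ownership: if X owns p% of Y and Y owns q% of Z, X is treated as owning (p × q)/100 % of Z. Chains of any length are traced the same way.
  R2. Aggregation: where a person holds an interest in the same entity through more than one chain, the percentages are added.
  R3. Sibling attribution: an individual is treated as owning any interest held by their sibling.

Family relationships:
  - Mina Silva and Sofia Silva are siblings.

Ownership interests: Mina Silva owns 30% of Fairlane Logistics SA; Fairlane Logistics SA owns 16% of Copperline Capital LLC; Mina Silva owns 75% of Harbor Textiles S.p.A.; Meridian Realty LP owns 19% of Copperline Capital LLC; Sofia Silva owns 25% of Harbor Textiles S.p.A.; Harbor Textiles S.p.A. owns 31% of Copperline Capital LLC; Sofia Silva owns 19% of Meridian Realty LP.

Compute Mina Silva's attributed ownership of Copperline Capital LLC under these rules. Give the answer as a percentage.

39.41%

By sibling attribution (R3), Mina Silva is treated as also owning Sofia Silva's interest in Harbor Textiles S.p.A, giving 75% + 25% = 100%.
By sibling attribution (R3), Mina Silva is treated as owning Sofia Silva's 19% interest in Meridian Realty LP.
Chain via Harbor Textiles S.p.A. (R1): 100% × 31% = 31% of Copperline Capital LLC.
Chain via Fairlane Logistics SA (R1): 30% × 16% = 4.8% of Copperline Capital LLC.
Chain via Meridian Realty LP (R1): 19% × 19% = 3.61% of Copperline Capital LLC.
Aggregating (R2): 31% + 4.8% + 3.61% = 39.41%.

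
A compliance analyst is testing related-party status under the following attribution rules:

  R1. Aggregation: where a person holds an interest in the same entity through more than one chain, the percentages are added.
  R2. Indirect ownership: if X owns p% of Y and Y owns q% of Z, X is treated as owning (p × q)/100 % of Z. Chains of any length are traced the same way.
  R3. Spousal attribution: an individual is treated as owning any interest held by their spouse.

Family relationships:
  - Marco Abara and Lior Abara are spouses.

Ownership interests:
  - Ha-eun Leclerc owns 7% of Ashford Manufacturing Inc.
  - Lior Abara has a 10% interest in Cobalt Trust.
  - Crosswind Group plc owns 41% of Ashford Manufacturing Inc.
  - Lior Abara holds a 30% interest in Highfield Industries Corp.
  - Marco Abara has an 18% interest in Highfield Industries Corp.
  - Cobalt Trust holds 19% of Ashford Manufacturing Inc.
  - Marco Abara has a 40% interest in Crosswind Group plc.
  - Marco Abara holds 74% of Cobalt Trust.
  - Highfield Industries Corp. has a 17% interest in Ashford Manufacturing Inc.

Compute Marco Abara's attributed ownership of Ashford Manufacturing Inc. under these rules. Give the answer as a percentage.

40.52%

By spousal attribution (R3), Marco Abara is treated as also owning Lior Abara's interest in Cobalt Trust, giving 74% + 10% = 84%.
By spousal attribution (R3), Marco Abara is treated as also owning Lior Abara's interest in Highfield Industries Corp, giving 18% + 30% = 48%.
Chain via Cobalt Trust (R2): 84% × 19% = 15.96% of Ashford Manufacturing Inc.
Chain via Crosswind Group plc (R2): 40% × 41% = 16.4% of Ashford Manufacturing Inc.
Chain via Highfield Industries Corp. (R2): 48% × 17% = 8.16% of Ashford Manufacturing Inc.
Aggregating (R1): 15.96% + 16.4% + 8.16% = 40.52%.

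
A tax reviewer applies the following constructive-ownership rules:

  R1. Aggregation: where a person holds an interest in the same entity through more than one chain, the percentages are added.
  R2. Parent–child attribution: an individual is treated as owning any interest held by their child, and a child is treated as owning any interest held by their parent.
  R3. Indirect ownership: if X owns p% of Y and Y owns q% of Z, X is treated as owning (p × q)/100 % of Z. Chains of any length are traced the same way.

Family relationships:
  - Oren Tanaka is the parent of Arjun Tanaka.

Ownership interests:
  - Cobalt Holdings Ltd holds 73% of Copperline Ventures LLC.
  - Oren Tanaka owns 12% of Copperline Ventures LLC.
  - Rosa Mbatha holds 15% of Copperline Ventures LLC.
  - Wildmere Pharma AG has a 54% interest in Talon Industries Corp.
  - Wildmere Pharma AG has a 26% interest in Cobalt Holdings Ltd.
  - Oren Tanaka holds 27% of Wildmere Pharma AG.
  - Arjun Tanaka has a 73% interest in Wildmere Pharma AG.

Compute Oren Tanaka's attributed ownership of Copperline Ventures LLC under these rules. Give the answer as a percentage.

By parent–child attribution (R2), Oren Tanaka is treated as also owning Arjun Tanaka's interest in Wildmere Pharma AG, giving 27% + 73% = 100%.
Chain via Wildmere Pharma AG → Cobalt Holdings Ltd (R3): 100% × 26% × 73% = 18.98% of Copperline Ventures LLC.
Direct interest in Copperline Ventures LLC: 12%.
Aggregating (R1): 18.98% + 12% = 30.98%.

30.98%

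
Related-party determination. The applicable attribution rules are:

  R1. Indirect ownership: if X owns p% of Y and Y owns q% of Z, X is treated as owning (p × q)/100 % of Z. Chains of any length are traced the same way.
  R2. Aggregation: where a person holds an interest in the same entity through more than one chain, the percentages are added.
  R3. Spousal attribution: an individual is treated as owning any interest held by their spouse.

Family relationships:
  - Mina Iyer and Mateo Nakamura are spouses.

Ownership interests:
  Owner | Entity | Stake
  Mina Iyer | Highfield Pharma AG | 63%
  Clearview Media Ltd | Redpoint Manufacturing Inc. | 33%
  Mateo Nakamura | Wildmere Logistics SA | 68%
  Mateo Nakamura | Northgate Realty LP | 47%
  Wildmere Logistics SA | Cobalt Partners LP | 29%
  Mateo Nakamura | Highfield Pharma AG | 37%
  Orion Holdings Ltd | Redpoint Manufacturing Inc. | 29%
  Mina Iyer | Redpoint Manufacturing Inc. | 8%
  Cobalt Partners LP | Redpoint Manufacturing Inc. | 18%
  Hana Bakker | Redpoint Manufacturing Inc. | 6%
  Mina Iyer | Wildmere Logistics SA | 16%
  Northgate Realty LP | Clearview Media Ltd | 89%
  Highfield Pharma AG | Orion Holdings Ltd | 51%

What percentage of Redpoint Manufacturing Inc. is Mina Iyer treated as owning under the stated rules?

40.9787%

By spousal attribution (R3), Mina Iyer is treated as also owning Mateo Nakamura's interest in Wildmere Logistics SA, giving 16% + 68% = 84%.
By spousal attribution (R3), Mina Iyer is treated as also owning Mateo Nakamura's interest in Highfield Pharma AG, giving 63% + 37% = 100%.
By spousal attribution (R3), Mina Iyer is treated as owning Mateo Nakamura's 47% interest in Northgate Realty LP.
Chain via Wildmere Logistics SA → Cobalt Partners LP (R1): 84% × 29% × 18% = 4.3848% of Redpoint Manufacturing Inc.
Chain via Highfield Pharma AG → Orion Holdings Ltd (R1): 100% × 51% × 29% = 14.79% of Redpoint Manufacturing Inc.
Direct interest in Redpoint Manufacturing Inc: 8%.
Chain via Northgate Realty LP → Clearview Media Ltd (R1): 47% × 89% × 33% = 13.8039% of Redpoint Manufacturing Inc.
Aggregating (R2): 4.3848% + 14.79% + 8% + 13.8039% = 40.9787%.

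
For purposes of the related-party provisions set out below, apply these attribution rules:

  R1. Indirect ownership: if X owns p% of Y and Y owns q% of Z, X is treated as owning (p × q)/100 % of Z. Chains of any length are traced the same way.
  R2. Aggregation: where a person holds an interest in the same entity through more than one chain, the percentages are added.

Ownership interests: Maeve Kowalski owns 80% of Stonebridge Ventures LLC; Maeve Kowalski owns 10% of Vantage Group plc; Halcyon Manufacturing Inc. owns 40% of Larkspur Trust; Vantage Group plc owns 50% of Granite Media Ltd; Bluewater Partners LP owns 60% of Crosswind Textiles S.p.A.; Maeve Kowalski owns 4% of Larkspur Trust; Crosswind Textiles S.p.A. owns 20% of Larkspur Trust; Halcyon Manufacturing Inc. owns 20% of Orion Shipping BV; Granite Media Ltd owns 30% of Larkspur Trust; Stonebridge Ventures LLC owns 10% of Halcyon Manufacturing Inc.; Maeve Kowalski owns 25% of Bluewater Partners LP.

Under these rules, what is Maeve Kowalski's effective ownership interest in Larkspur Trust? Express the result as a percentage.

11.7%

Chain via Stonebridge Ventures LLC → Halcyon Manufacturing Inc. (R1): 80% × 10% × 40% = 3.2% of Larkspur Trust.
Chain via Vantage Group plc → Granite Media Ltd (R1): 10% × 50% × 30% = 1.5% of Larkspur Trust.
Chain via Bluewater Partners LP → Crosswind Textiles S.p.A. (R1): 25% × 60% × 20% = 3% of Larkspur Trust.
Direct interest in Larkspur Trust: 4%.
Aggregating (R2): 3.2% + 1.5% + 3% + 4% = 11.7%.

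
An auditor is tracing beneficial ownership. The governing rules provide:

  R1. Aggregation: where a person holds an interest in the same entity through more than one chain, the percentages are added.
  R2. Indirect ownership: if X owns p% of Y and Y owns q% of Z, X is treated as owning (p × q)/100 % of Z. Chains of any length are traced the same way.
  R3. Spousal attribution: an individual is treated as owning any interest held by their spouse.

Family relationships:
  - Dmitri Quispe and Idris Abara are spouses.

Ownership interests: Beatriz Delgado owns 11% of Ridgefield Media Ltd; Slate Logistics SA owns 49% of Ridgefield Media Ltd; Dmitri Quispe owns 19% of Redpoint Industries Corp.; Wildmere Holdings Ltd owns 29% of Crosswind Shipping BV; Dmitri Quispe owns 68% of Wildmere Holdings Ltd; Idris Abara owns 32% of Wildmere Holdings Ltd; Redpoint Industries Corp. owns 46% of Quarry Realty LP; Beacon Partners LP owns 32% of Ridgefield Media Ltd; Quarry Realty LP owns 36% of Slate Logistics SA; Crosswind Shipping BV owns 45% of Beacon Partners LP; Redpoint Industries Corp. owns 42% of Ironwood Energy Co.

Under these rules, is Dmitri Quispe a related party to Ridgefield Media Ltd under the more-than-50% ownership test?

By spousal attribution (R3), Dmitri Quispe is treated as also owning Idris Abara's interest in Wildmere Holdings Ltd, giving 68% + 32% = 100%.
Chain via Wildmere Holdings Ltd → Crosswind Shipping BV → Beacon Partners LP (R2): 100% × 29% × 45% × 32% = 4.176% of Ridgefield Media Ltd.
Chain via Redpoint Industries Corp. → Quarry Realty LP → Slate Logistics SA (R2): 19% × 46% × 36% × 49% = 1.541736% of Ridgefield Media Ltd.
Aggregating (R1): 4.176% + 1.541736% = 5.717736%.
5.717736% does not exceed the 50% threshold, so Dmitri is not a related party to Ridgefield Media Ltd.

No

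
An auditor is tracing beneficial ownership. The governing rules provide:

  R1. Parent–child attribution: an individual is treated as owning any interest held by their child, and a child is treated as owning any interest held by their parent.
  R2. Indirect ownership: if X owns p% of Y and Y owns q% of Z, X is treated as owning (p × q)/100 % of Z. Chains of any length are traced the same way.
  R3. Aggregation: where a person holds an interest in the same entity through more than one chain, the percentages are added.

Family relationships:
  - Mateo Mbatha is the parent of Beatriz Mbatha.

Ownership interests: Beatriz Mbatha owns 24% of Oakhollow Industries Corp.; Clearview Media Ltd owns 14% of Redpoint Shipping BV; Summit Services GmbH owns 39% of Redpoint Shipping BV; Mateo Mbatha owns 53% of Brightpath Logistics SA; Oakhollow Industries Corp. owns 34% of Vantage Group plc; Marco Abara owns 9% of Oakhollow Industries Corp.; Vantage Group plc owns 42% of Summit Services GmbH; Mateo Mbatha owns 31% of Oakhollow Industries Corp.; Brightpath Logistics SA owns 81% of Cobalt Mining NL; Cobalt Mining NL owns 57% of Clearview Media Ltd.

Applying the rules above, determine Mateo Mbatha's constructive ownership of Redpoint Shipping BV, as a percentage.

By parent–child attribution (R1), Mateo Mbatha is treated as also owning Beatriz Mbatha's interest in Oakhollow Industries Corp, giving 31% + 24% = 55%.
Chain via Oakhollow Industries Corp. → Vantage Group plc → Summit Services GmbH (R2): 55% × 34% × 42% × 39% = 3.06306% of Redpoint Shipping BV.
Chain via Brightpath Logistics SA → Cobalt Mining NL → Clearview Media Ltd (R2): 53% × 81% × 57% × 14% = 3.425814% of Redpoint Shipping BV.
Aggregating (R3): 3.06306% + 3.425814% = 6.488874%.

6.488874%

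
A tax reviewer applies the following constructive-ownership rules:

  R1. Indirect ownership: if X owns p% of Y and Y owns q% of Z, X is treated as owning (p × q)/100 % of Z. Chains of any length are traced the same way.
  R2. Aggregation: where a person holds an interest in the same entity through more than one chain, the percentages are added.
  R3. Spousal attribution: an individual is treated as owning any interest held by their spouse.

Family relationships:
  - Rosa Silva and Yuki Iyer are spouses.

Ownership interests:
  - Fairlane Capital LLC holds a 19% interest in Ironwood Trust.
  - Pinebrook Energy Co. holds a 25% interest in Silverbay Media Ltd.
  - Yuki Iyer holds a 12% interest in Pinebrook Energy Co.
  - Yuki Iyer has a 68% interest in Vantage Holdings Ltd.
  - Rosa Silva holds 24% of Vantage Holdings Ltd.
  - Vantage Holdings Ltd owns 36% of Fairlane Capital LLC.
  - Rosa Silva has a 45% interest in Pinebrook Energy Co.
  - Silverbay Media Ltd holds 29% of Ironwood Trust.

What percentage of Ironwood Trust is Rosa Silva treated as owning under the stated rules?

10.4253%

By spousal attribution (R3), Rosa Silva is treated as also owning Yuki Iyer's interest in Vantage Holdings Ltd, giving 24% + 68% = 92%.
By spousal attribution (R3), Rosa Silva is treated as also owning Yuki Iyer's interest in Pinebrook Energy Co, giving 45% + 12% = 57%.
Chain via Vantage Holdings Ltd → Fairlane Capital LLC (R1): 92% × 36% × 19% = 6.2928% of Ironwood Trust.
Chain via Pinebrook Energy Co. → Silverbay Media Ltd (R1): 57% × 25% × 29% = 4.1325% of Ironwood Trust.
Aggregating (R2): 6.2928% + 4.1325% = 10.4253%.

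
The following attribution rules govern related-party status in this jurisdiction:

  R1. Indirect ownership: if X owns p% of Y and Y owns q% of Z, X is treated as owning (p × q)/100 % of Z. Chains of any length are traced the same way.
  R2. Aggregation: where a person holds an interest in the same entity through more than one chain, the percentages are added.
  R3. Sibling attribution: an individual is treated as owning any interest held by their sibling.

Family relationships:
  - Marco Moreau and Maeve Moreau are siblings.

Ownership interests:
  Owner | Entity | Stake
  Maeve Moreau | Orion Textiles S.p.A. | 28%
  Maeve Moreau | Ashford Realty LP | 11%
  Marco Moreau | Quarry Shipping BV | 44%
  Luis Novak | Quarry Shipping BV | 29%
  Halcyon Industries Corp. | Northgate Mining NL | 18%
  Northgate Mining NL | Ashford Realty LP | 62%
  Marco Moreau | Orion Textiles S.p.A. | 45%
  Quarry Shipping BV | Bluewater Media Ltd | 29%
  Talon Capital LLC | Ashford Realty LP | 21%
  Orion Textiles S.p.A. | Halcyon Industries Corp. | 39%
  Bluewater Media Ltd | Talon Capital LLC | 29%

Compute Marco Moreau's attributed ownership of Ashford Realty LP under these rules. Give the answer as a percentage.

14.954336%

By sibling attribution (R3), Marco Moreau is treated as also owning Maeve Moreau's interest in Orion Textiles S.p.A, giving 45% + 28% = 73%.
By sibling attribution (R3), Marco Moreau is treated as owning Maeve Moreau's 11% interest in Ashford Realty LP.
Chain via Quarry Shipping BV → Bluewater Media Ltd → Talon Capital LLC (R1): 44% × 29% × 29% × 21% = 0.777084% of Ashford Realty LP.
Chain via Orion Textiles S.p.A. → Halcyon Industries Corp. → Northgate Mining NL (R1): 73% × 39% × 18% × 62% = 3.177252% of Ashford Realty LP.
Direct interest in Ashford Realty LP: 11%.
Aggregating (R2): 0.777084% + 3.177252% + 11% = 14.954336%.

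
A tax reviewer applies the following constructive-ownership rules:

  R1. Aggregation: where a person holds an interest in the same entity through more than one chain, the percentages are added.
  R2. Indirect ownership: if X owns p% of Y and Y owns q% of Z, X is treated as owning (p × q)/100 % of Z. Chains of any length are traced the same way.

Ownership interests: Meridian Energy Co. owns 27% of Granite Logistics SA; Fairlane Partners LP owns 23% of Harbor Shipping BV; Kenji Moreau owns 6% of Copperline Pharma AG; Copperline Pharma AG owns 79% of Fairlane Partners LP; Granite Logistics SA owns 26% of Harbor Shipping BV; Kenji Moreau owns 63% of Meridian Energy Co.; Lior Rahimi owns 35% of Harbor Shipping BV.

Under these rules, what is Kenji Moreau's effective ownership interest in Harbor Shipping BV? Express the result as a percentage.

Chain via Meridian Energy Co. → Granite Logistics SA (R2): 63% × 27% × 26% = 4.4226% of Harbor Shipping BV.
Chain via Copperline Pharma AG → Fairlane Partners LP (R2): 6% × 79% × 23% = 1.0902% of Harbor Shipping BV.
Aggregating (R1): 4.4226% + 1.0902% = 5.5128%.

5.5128%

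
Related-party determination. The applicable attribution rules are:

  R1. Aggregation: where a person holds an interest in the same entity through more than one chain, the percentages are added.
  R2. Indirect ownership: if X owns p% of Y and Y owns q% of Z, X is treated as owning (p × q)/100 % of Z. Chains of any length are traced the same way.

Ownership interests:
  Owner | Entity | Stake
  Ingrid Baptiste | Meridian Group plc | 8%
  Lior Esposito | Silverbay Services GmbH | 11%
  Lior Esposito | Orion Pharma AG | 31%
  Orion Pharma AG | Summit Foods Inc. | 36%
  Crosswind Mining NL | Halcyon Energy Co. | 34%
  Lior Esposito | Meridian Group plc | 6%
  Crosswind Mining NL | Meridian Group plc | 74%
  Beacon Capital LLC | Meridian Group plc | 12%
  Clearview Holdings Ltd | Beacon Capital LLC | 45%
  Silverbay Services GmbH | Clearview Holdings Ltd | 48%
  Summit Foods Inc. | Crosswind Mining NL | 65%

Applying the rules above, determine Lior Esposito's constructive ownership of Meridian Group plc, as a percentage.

Chain via Silverbay Services GmbH → Clearview Holdings Ltd → Beacon Capital LLC (R2): 11% × 48% × 45% × 12% = 0.28512% of Meridian Group plc.
Chain via Orion Pharma AG → Summit Foods Inc. → Crosswind Mining NL (R2): 31% × 36% × 65% × 74% = 5.36796% of Meridian Group plc.
Direct interest in Meridian Group plc: 6%.
Aggregating (R1): 0.28512% + 5.36796% + 6% = 11.65308%.

11.65308%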